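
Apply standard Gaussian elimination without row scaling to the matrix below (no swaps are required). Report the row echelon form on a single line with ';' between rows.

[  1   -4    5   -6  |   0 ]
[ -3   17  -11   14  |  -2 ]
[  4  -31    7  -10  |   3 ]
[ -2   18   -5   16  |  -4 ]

REF = [1 -4 5 -6 0; 0 5 4 -4 -2; 0 0 -1 2 -3; 0 0 0 6 9]

Forward elimination:
R2 <- R2 - (-3)*R1:  [  0   5   4  -4  -2 ]
R3 <- R3 - (4)*R1:  [   0  -15  -13   14    3 ]
R4 <- R4 - (-2)*R1:  [  0  10   5   4  -4 ]
R3 <- R3 - (-3)*R2:  [  0   0  -1   2  -3 ]
R4 <- R4 - (2)*R2:  [  0   0  -3  12   0 ]
R4 <- R4 - (3)*R3:  [ 0  0  0  6  9 ]
Row echelon form:
[ 1  -4   5  -6  |   0 ]
[ 0   5   4  -4  |  -2 ]
[ 0   0  -1   2  |  -3 ]
[ 0   0   0   6  |   9 ]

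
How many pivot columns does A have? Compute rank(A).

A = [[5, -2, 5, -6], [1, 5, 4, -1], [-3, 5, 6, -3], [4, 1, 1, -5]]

rank(A) = 4

Row reduction:
R2 <- R2 - (1/5)*R1:  [    0  27/5     3   1/5 ]
R3 <- R3 - (-3/5)*R1:  [     0   19/5      9  -33/5 ]
R4 <- R4 - (4/5)*R1:  [    0  13/5    -3  -1/5 ]
R3 <- R3 - (19/27)*R2:  [       0        0     62/9  -182/27 ]
R4 <- R4 - (13/27)*R2:  [     0      0  -40/9  -8/27 ]
R4 <- R4 - (-20/31)*R3:  [       0        0        0  -144/31 ]
Row echelon form:
[ 5    -2     5       -6 ]
[ 0  27/5     3      1/5 ]
[ 0     0  62/9  -182/27 ]
[ 0     0     0  -144/31 ]
Nonzero rows / pivot columns: 4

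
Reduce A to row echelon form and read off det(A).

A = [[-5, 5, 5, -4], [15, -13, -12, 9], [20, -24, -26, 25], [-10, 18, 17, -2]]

Forward elimination:
R2 <- R2 - (-3)*R1:  [  0   2   3  -3 ]
R3 <- R3 - (-4)*R1:  [  0  -4  -6   9 ]
R4 <- R4 - (2)*R1:  [ 0  8  7  6 ]
R3 <- R3 - (-2)*R2:  [ 0  0  0  3 ]
R4 <- R4 - (4)*R2:  [  0   0  -5  18 ]
R3 <-> R4   (pivot in column 3 was zero)
[ -5  5   5  -4 ]
[  0  2   3  -3 ]
[  0  0  -5  18 ]
[  0  0   0   3 ]
Upper-triangular form:
[ -5  5   5  -4 ]
[  0  2   3  -3 ]
[  0  0  -5  18 ]
[  0  0   0   3 ]
det(A) = (-1)^1 * (-5) * (2) * (-5) * (3) = -150  (1 row swap -> sign -1)

det(A) = -150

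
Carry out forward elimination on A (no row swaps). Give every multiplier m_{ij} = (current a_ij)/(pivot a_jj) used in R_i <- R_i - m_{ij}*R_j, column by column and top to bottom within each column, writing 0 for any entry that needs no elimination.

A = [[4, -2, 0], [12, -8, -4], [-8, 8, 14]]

multipliers: 3, -2, -2

Forward elimination:
R2 <- R2 - (3)*R1:  [  0  -2  -4 ]
R3 <- R3 - (-2)*R1:  [  0   4  14 ]
R3 <- R3 - (-2)*R2:  [ 0  0  6 ]
Multipliers (in order of application): m_{21} = 3, m_{31} = -2, m_{32} = -2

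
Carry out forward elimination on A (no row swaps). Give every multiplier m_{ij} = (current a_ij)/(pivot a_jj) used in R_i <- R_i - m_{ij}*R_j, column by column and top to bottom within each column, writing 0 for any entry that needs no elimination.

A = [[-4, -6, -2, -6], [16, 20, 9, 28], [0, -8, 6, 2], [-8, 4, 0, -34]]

multipliers: -4, 0, 2, 2, -4, 2

Forward elimination:
R2 <- R2 - (-4)*R1:  [  0  -4   1   4 ]
R3: entry in column 1 is already 0 -> m_{31} = 0 (no row operation needed)
R4 <- R4 - (2)*R1:  [   0   16    4  -22 ]
R3 <- R3 - (2)*R2:  [  0   0   4  -6 ]
R4 <- R4 - (-4)*R2:  [  0   0   8  -6 ]
R4 <- R4 - (2)*R3:  [ 0  0  0  6 ]
Multipliers (in order of application): m_{21} = -4, m_{31} = 0, m_{41} = 2, m_{32} = 2, m_{42} = -4, m_{43} = 2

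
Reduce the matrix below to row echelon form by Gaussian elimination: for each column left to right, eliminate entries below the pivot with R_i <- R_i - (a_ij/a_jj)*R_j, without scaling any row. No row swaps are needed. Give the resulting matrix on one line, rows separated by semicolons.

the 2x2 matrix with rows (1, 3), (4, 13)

Forward elimination:
R2 <- R2 - (4)*R1:  [ 0  1 ]
Row echelon form:
[ 1  3 ]
[ 0  1 ]

REF = [1 3; 0 1]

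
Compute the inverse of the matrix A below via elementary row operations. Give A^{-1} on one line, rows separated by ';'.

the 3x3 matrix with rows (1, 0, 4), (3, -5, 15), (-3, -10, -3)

inverse = [-11 8/3 -4/3; 12/5 -3/5 1/5; 3 -2/3 1/3]

Gauss-Jordan on [A | I]:
R2 <- R2 - (3)*R1:  [  0  -5   3  |  -3   1   0 ]
R3 <- R3 - (-3)*R1:  [   0  -10    9  |    3    0    1 ]
R2 <- (1/-5)*R2:  [    0     1  -3/5  |   3/5  -1/5     0 ]
R3 <- R3 - (-10)*R2:  [  0   0   3  |   9  -2   1 ]
R3 <- (1/3)*R3:  [    0     0     1  |     3  -2/3   1/3 ]
R1 <- R1 - (4)*R3:  [    1     0     0  |   -11   8/3  -4/3 ]
R2 <- R2 - (-3/5)*R3:  [    0     1     0  |  12/5  -3/5   1/5 ]
Right block of [I | A^{-1}] is the inverse:
[  -11   8/3  -4/3 ]
[ 12/5  -3/5   1/5 ]
[    3  -2/3   1/3 ]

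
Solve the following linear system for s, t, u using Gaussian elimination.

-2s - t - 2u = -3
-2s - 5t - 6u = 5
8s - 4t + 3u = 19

Forward elimination on [A|b]:
R2 <- R2 - (1)*R1:  [  0  -4  -4   8 ]
R3 <- R3 - (-4)*R1:  [  0  -8  -5   7 ]
R3 <- R3 - (2)*R2:  [  0   0   3  -9 ]
Row echelon form:
[ -2  -1  -2  |  -3 ]
[  0  -4  -4  |   8 ]
[  0   0   3  |  -9 ]
Back-substitution:
u = (-9) / 3 = -3
t = (8 - (-4)*(-3)) / -4 = 1
s = (-3 - (-1)*(1) - (-2)*(-3)) / -2 = 4

(4, 1, -3)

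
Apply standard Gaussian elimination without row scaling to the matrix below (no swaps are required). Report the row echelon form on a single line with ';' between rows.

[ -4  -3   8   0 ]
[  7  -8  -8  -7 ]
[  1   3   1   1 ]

Forward elimination:
R2 <- R2 - (-7/4)*R1:  [     0  -53/4      6     -7 ]
R3 <- R3 - (-1/4)*R1:  [   0  9/4    3    1 ]
R3 <- R3 - (-9/53)*R2:  [      0       0  213/53  -10/53 ]
Row echelon form:
[ -4     -3       8       0 ]
[  0  -53/4       6      -7 ]
[  0      0  213/53  -10/53 ]

REF = [-4 -3 8 0; 0 -53/4 6 -7; 0 0 213/53 -10/53]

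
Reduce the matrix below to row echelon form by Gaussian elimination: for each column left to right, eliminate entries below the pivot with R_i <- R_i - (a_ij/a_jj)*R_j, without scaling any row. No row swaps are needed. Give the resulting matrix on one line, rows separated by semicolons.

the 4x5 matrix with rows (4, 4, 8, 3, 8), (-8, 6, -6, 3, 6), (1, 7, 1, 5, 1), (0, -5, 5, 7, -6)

REF = [4 4 8 3 8; 0 14 10 9 22; 0 0 -37/7 11/28 -73/7; 0 0 0 803/74 -557/37]

Forward elimination:
R2 <- R2 - (-2)*R1:  [  0  14  10   9  22 ]
R3 <- R3 - (1/4)*R1:  [    0     6    -1  17/4    -1 ]
R3 <- R3 - (3/7)*R2:  [     0      0  -37/7  11/28  -73/7 ]
R4 <- R4 - (-5/14)*R2:  [      0       0    60/7  143/14    13/7 ]
R4 <- R4 - (-60/37)*R3:  [       0        0        0   803/74  -557/37 ]
Row echelon form:
[ 4   4      8       3        8 ]
[ 0  14     10       9       22 ]
[ 0   0  -37/7   11/28    -73/7 ]
[ 0   0      0  803/74  -557/37 ]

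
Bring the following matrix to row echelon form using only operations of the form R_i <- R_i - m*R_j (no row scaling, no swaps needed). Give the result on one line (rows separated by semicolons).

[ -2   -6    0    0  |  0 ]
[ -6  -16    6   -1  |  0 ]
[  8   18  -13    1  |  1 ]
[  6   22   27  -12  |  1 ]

REF = [-2 -6 0 0 0; 0 2 6 -1 0; 0 0 5 -2 1; 0 0 0 -4 -2]

Forward elimination:
R2 <- R2 - (3)*R1:  [  0   2   6  -1   0 ]
R3 <- R3 - (-4)*R1:  [   0   -6  -13    1    1 ]
R4 <- R4 - (-3)*R1:  [   0    4   27  -12    1 ]
R3 <- R3 - (-3)*R2:  [  0   0   5  -2   1 ]
R4 <- R4 - (2)*R2:  [   0    0   15  -10    1 ]
R4 <- R4 - (3)*R3:  [  0   0   0  -4  -2 ]
Row echelon form:
[ -2  -6  0   0  |   0 ]
[  0   2  6  -1  |   0 ]
[  0   0  5  -2  |   1 ]
[  0   0  0  -4  |  -2 ]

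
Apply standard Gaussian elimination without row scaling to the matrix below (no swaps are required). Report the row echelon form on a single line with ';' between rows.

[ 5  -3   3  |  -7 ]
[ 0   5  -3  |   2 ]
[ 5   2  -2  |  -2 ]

Forward elimination:
R3 <- R3 - (1)*R1:  [  0   5  -5   5 ]
R3 <- R3 - (1)*R2:  [  0   0  -2   3 ]
Row echelon form:
[ 5  -3   3  |  -7 ]
[ 0   5  -3  |   2 ]
[ 0   0  -2  |   3 ]

REF = [5 -3 3 -7; 0 5 -3 2; 0 0 -2 3]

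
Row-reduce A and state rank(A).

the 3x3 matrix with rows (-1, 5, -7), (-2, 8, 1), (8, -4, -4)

Row reduction:
R2 <- R2 - (2)*R1:  [  0  -2  15 ]
R3 <- R3 - (-8)*R1:  [   0   36  -60 ]
R3 <- R3 - (-18)*R2:  [   0    0  210 ]
Row echelon form:
[ -1   5   -7 ]
[  0  -2   15 ]
[  0   0  210 ]
Nonzero rows / pivot columns: 3

rank(A) = 3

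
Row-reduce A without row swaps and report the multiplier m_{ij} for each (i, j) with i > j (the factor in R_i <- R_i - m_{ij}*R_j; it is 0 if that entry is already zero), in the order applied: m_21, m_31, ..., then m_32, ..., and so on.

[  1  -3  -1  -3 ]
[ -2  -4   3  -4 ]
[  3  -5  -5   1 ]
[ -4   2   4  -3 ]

Forward elimination:
R2 <- R2 - (-2)*R1:  [   0  -10    1  -10 ]
R3 <- R3 - (3)*R1:  [  0   4  -2  10 ]
R4 <- R4 - (-4)*R1:  [   0  -10    0  -15 ]
R3 <- R3 - (-2/5)*R2:  [    0     0  -8/5     6 ]
R4 <- R4 - (1)*R2:  [  0   0  -1  -5 ]
R4 <- R4 - (5/8)*R3:  [     0      0      0  -35/4 ]
Multipliers (in order of application): m_{21} = -2, m_{31} = 3, m_{41} = -4, m_{32} = -2/5, m_{42} = 1, m_{43} = 5/8

multipliers: -2, 3, -4, -2/5, 1, 5/8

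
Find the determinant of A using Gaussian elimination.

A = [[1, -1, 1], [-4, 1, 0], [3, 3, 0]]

det(A) = -15

Forward elimination:
R2 <- R2 - (-4)*R1:  [  0  -3   4 ]
R3 <- R3 - (3)*R1:  [  0   6  -3 ]
R3 <- R3 - (-2)*R2:  [ 0  0  5 ]
Upper-triangular form:
[ 1  -1  1 ]
[ 0  -3  4 ]
[ 0   0  5 ]
det(A) = (-1)^0 * (1) * (-3) * (5) = -15  (0 row swaps -> sign +1)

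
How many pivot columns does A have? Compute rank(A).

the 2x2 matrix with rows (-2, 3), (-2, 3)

rank(A) = 1

Row reduction:
R2 <- R2 - (1)*R1:  [ 0  0 ]
Row echelon form:
[ -2  3 ]
[  0  0 ]
Nonzero rows / pivot columns: 1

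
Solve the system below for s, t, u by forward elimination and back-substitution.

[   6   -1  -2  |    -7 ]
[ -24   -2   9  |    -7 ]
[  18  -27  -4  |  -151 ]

(-2, 5, -5)

Forward elimination on [A|b]:
R2 <- R2 - (-4)*R1:  [   0   -6    1  -35 ]
R3 <- R3 - (3)*R1:  [    0   -24     2  -130 ]
R3 <- R3 - (4)*R2:  [  0   0  -2  10 ]
Row echelon form:
[ 6  -1  -2  |   -7 ]
[ 0  -6   1  |  -35 ]
[ 0   0  -2  |   10 ]
Back-substitution:
u = (10) / -2 = -5
t = (-35 - (1)*(-5)) / -6 = 5
s = (-7 - (-1)*(5) - (-2)*(-5)) / 6 = -2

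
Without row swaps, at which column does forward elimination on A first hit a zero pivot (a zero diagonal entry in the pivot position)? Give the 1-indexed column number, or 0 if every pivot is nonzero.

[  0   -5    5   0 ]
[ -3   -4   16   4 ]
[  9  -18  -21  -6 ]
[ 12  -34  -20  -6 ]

Naive forward elimination:
Pivot entry (1,1) is zero but row 2 has -3 in column 1 -> naive elimination stops; a row interchange (e.g. R1 <-> R2) would be required here.

first zero-pivot column = 1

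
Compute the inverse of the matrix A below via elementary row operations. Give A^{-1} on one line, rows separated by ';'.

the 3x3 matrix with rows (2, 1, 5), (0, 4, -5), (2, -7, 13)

Gauss-Jordan on [A | I]:
R1 <- (1/2)*R1:  [   1  1/2  5/2  |  1/2    0    0 ]
R3 <- R3 - (2)*R1:  [  0  -8   8  |  -1   0   1 ]
R2 <- (1/4)*R2:  [    0     1  -5/4  |     0   1/4     0 ]
R1 <- R1 - (1/2)*R2:  [    1     0  25/8  |   1/2  -1/8     0 ]
R3 <- R3 - (-8)*R2:  [  0   0  -2  |  -1   2   1 ]
R3 <- (1/-2)*R3:  [    0     0     1  |   1/2    -1  -1/2 ]
R1 <- R1 - (25/8)*R3:  [      1       0       0  |  -17/16       3   25/16 ]
R2 <- R2 - (-5/4)*R3:  [    0     1     0  |   5/8    -1  -5/8 ]
Right block of [I | A^{-1}] is the inverse:
[ -17/16   3  25/16 ]
[    5/8  -1   -5/8 ]
[    1/2  -1   -1/2 ]

inverse = [-17/16 3 25/16; 5/8 -1 -5/8; 1/2 -1 -1/2]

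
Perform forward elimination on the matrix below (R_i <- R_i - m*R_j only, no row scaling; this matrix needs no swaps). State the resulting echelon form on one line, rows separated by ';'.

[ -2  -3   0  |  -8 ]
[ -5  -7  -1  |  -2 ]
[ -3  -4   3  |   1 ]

REF = [-2 -3 0 -8; 0 1/2 -1 18; 0 0 4 -5]

Forward elimination:
R2 <- R2 - (5/2)*R1:  [   0  1/2   -1   18 ]
R3 <- R3 - (3/2)*R1:  [   0  1/2    3   13 ]
R3 <- R3 - (1)*R2:  [  0   0   4  -5 ]
Row echelon form:
[ -2   -3   0  |  -8 ]
[  0  1/2  -1  |  18 ]
[  0    0   4  |  -5 ]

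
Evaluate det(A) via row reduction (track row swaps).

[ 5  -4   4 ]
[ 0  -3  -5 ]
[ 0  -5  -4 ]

Forward elimination:
R3 <- R3 - (5/3)*R2:  [    0     0  13/3 ]
Upper-triangular form:
[ 5  -4     4 ]
[ 0  -3    -5 ]
[ 0   0  13/3 ]
det(A) = (-1)^0 * (5) * (-3) * (13/3) = -65  (0 row swaps -> sign +1)

det(A) = -65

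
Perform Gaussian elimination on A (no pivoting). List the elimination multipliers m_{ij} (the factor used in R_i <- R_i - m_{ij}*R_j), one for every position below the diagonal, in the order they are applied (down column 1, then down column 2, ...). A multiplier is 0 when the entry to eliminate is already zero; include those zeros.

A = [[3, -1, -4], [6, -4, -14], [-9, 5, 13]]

Forward elimination:
R2 <- R2 - (2)*R1:  [  0  -2  -6 ]
R3 <- R3 - (-3)*R1:  [ 0  2  1 ]
R3 <- R3 - (-1)*R2:  [  0   0  -5 ]
Multipliers (in order of application): m_{21} = 2, m_{31} = -3, m_{32} = -1

multipliers: 2, -3, -1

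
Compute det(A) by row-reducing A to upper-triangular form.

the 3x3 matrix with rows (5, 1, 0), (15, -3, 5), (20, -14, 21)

det(A) = -180

Forward elimination:
R2 <- R2 - (3)*R1:  [  0  -6   5 ]
R3 <- R3 - (4)*R1:  [   0  -18   21 ]
R3 <- R3 - (3)*R2:  [ 0  0  6 ]
Upper-triangular form:
[ 5   1  0 ]
[ 0  -6  5 ]
[ 0   0  6 ]
det(A) = (-1)^0 * (5) * (-6) * (6) = -180  (0 row swaps -> sign +1)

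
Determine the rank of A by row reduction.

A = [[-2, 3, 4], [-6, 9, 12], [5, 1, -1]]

Row reduction:
R2 <- R2 - (3)*R1:  [ 0  0  0 ]
R3 <- R3 - (-5/2)*R1:  [    0  17/2     9 ]
R2 <-> R3   (pivot in column 2 was zero)
[ -2     3  4 ]
[  0  17/2  9 ]
[  0     0  0 ]
Row echelon form:
[ -2     3  4 ]
[  0  17/2  9 ]
[  0     0  0 ]
Nonzero rows / pivot columns: 2

rank(A) = 2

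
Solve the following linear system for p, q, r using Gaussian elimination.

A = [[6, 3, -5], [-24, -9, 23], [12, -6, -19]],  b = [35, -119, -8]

Forward elimination on [A|b]:
R2 <- R2 - (-4)*R1:  [  0   3   3  21 ]
R3 <- R3 - (2)*R1:  [   0  -12   -9  -78 ]
R3 <- R3 - (-4)*R2:  [ 0  0  3  6 ]
Row echelon form:
[ 6  3  -5  |  35 ]
[ 0  3   3  |  21 ]
[ 0  0   3  |   6 ]
Back-substitution:
r = (6) / 3 = 2
q = (21 - (3)*(2)) / 3 = 5
p = (35 - (3)*(5) - (-5)*(2)) / 6 = 5

(5, 5, 2)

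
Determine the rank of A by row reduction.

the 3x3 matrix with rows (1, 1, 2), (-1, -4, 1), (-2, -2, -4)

rank(A) = 2

Row reduction:
R2 <- R2 - (-1)*R1:  [  0  -3   3 ]
R3 <- R3 - (-2)*R1:  [ 0  0  0 ]
Row echelon form:
[ 1   1  2 ]
[ 0  -3  3 ]
[ 0   0  0 ]
Nonzero rows / pivot columns: 2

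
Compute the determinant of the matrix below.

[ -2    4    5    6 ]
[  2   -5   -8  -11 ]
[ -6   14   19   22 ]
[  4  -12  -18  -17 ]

det(A) = -12

Forward elimination:
R2 <- R2 - (-1)*R1:  [  0  -1  -3  -5 ]
R3 <- R3 - (3)*R1:  [ 0  2  4  4 ]
R4 <- R4 - (-2)*R1:  [  0  -4  -8  -5 ]
R3 <- R3 - (-2)*R2:  [  0   0  -2  -6 ]
R4 <- R4 - (4)*R2:  [  0   0   4  15 ]
R4 <- R4 - (-2)*R3:  [ 0  0  0  3 ]
Upper-triangular form:
[ -2   4   5   6 ]
[  0  -1  -3  -5 ]
[  0   0  -2  -6 ]
[  0   0   0   3 ]
det(A) = (-1)^0 * (-2) * (-1) * (-2) * (3) = -12  (0 row swaps -> sign +1)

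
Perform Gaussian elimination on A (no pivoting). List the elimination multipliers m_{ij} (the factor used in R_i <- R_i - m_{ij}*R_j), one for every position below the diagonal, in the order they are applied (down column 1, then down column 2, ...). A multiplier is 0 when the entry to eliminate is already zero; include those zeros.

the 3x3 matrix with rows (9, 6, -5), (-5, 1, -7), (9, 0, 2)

multipliers: -5/9, 1, -18/13

Forward elimination:
R2 <- R2 - (-5/9)*R1:  [     0   13/3  -88/9 ]
R3 <- R3 - (1)*R1:  [  0  -6   7 ]
R3 <- R3 - (-18/13)*R2:  [      0       0  -85/13 ]
Multipliers (in order of application): m_{21} = -5/9, m_{31} = 1, m_{32} = -18/13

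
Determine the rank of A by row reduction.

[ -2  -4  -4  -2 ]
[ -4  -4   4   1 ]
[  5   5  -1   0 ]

rank(A) = 3

Row reduction:
R2 <- R2 - (2)*R1:  [  0   4  12   5 ]
R3 <- R3 - (-5/2)*R1:  [   0   -5  -11   -5 ]
R3 <- R3 - (-5/4)*R2:  [   0    0    4  5/4 ]
Row echelon form:
[ -2  -4  -4   -2 ]
[  0   4  12    5 ]
[  0   0   4  5/4 ]
Nonzero rows / pivot columns: 3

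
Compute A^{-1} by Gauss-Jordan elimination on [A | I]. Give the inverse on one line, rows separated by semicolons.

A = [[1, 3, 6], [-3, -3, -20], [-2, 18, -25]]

inverse = [-29/2 -61/10 7/5; 7/6 13/30 -1/15; 2 4/5 -1/5]

Gauss-Jordan on [A | I]:
R2 <- R2 - (-3)*R1:  [  0   6  -2  |   3   1   0 ]
R3 <- R3 - (-2)*R1:  [   0   24  -13  |    2    0    1 ]
R2 <- (1/6)*R2:  [    0     1  -1/3  |   1/2   1/6     0 ]
R1 <- R1 - (3)*R2:  [    1     0     7  |  -1/2  -1/2     0 ]
R3 <- R3 - (24)*R2:  [   0    0   -5  |  -10   -4    1 ]
R3 <- (1/-5)*R3:  [    0     0     1  |     2   4/5  -1/5 ]
R1 <- R1 - (7)*R3:  [      1       0       0  |   -29/2  -61/10     7/5 ]
R2 <- R2 - (-1/3)*R3:  [     0      1      0  |    7/6  13/30  -1/15 ]
Right block of [I | A^{-1}] is the inverse:
[ -29/2  -61/10    7/5 ]
[   7/6   13/30  -1/15 ]
[     2     4/5   -1/5 ]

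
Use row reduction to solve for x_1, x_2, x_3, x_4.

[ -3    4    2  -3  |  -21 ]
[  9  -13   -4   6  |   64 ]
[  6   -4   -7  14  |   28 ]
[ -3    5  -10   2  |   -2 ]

(-1, -5, -2, 0)

Forward elimination on [A|b]:
R2 <- R2 - (-3)*R1:  [  0  -1   2  -3   1 ]
R3 <- R3 - (-2)*R1:  [   0    4   -3    8  -14 ]
R4 <- R4 - (1)*R1:  [   0    1  -12    5   19 ]
R3 <- R3 - (-4)*R2:  [   0    0    5   -4  -10 ]
R4 <- R4 - (-1)*R2:  [   0    0  -10    2   20 ]
R4 <- R4 - (-2)*R3:  [  0   0   0  -6   0 ]
Row echelon form:
[ -3   4  2  -3  |  -21 ]
[  0  -1  2  -3  |    1 ]
[  0   0  5  -4  |  -10 ]
[  0   0  0  -6  |    0 ]
Back-substitution:
x_4 = (0) / -6 = 0
x_3 = (-10 - (-4)*(0)) / 5 = -2
x_2 = (1 - (2)*(-2) - (-3)*(0)) / -1 = -5
x_1 = (-21 - (4)*(-5) - (2)*(-2) - (-3)*(0)) / -3 = -1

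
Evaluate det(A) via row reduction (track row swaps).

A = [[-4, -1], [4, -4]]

det(A) = 20

Forward elimination:
R2 <- R2 - (-1)*R1:  [  0  -5 ]
Upper-triangular form:
[ -4  -1 ]
[  0  -5 ]
det(A) = (-1)^0 * (-4) * (-5) = 20  (0 row swaps -> sign +1)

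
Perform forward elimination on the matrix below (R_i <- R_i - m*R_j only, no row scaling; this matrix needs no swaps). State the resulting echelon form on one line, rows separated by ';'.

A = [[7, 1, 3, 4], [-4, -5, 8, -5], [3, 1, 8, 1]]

REF = [7 1 3 4; 0 -31/7 68/7 -19/7; 0 0 247/31 -33/31]

Forward elimination:
R2 <- R2 - (-4/7)*R1:  [     0  -31/7   68/7  -19/7 ]
R3 <- R3 - (3/7)*R1:  [    0   4/7  47/7  -5/7 ]
R3 <- R3 - (-4/31)*R2:  [      0       0  247/31  -33/31 ]
Row echelon form:
[ 7      1       3       4 ]
[ 0  -31/7    68/7   -19/7 ]
[ 0      0  247/31  -33/31 ]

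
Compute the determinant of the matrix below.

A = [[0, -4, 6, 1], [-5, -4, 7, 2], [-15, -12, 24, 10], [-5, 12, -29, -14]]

Forward elimination:
R1 <-> R2   (pivot in column 1 was zero)
[  -5   -4    7    2 ]
[   0   -4    6    1 ]
[ -15  -12   24   10 ]
[  -5   12  -29  -14 ]
R3 <- R3 - (3)*R1:  [ 0  0  3  4 ]
R4 <- R4 - (1)*R1:  [   0   16  -36  -16 ]
R4 <- R4 - (-4)*R2:  [   0    0  -12  -12 ]
R4 <- R4 - (-4)*R3:  [ 0  0  0  4 ]
Upper-triangular form:
[ -5  -4  7  2 ]
[  0  -4  6  1 ]
[  0   0  3  4 ]
[  0   0  0  4 ]
det(A) = (-1)^1 * (-5) * (-4) * (3) * (4) = -240  (1 row swap -> sign -1)

det(A) = -240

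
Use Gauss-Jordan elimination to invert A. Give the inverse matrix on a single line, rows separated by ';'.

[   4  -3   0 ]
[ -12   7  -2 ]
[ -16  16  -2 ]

inverse = [3/8 -1/8 1/8; 1/6 -1/6 1/6; -5/3 -1/3 -1/6]

Gauss-Jordan on [A | I]:
R1 <- (1/4)*R1:  [    1  -3/4     0  |   1/4     0     0 ]
R2 <- R2 - (-12)*R1:  [  0  -2  -2  |   3   1   0 ]
R3 <- R3 - (-16)*R1:  [  0   4  -2  |   4   0   1 ]
R2 <- (1/-2)*R2:  [    0     1     1  |  -3/2  -1/2     0 ]
R1 <- R1 - (-3/4)*R2:  [    1     0   3/4  |  -7/8  -3/8     0 ]
R3 <- R3 - (4)*R2:  [  0   0  -6  |  10   2   1 ]
R3 <- (1/-6)*R3:  [    0     0     1  |  -5/3  -1/3  -1/6 ]
R1 <- R1 - (3/4)*R3:  [    1     0     0  |   3/8  -1/8   1/8 ]
R2 <- R2 - (1)*R3:  [    0     1     0  |   1/6  -1/6   1/6 ]
Right block of [I | A^{-1}] is the inverse:
[  3/8  -1/8   1/8 ]
[  1/6  -1/6   1/6 ]
[ -5/3  -1/3  -1/6 ]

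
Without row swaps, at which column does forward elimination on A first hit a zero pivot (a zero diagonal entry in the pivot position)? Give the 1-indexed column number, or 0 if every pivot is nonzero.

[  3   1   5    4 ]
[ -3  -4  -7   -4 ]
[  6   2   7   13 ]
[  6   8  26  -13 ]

Naive forward elimination:
R2 <- R2 - (-1)*R1:  [  0  -3  -2   0 ]
R3 <- R3 - (2)*R1:  [  0   0  -3   5 ]
R4 <- R4 - (2)*R1:  [   0    6   16  -21 ]
R4 <- R4 - (-2)*R2:  [   0    0   12  -21 ]
R4 <- R4 - (-4)*R3:  [  0   0   0  -1 ]
All pivots nonzero; naive elimination completes without hitting a zero pivot.

first zero-pivot column = 0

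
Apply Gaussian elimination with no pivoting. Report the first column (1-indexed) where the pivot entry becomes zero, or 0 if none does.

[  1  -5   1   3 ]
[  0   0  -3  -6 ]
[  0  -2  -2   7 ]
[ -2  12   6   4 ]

Naive forward elimination:
R4 <- R4 - (-2)*R1:  [  0   2   8  10 ]
Matrix at this point:
[ 1  -5   1   3 ]
[ 0   0  -3  -6 ]
[ 0  -2  -2   7 ]
[ 0   2   8  10 ]
Pivot entry (2,2) is zero but row 3 has -2 in column 2 -> naive elimination stops; a row interchange (e.g. R2 <-> R3) would be required here.

first zero-pivot column = 2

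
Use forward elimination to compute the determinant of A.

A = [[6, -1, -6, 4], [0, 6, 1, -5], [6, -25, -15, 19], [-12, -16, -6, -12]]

Forward elimination:
R3 <- R3 - (1)*R1:  [   0  -24   -9   15 ]
R4 <- R4 - (-2)*R1:  [   0  -18  -18   -4 ]
R3 <- R3 - (-4)*R2:  [  0   0  -5  -5 ]
R4 <- R4 - (-3)*R2:  [   0    0  -15  -19 ]
R4 <- R4 - (3)*R3:  [  0   0   0  -4 ]
Upper-triangular form:
[ 6  -1  -6   4 ]
[ 0   6   1  -5 ]
[ 0   0  -5  -5 ]
[ 0   0   0  -4 ]
det(A) = (-1)^0 * (6) * (6) * (-5) * (-4) = 720  (0 row swaps -> sign +1)

det(A) = 720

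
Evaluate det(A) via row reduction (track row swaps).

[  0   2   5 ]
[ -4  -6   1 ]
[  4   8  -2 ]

Forward elimination:
R1 <-> R2   (pivot in column 1 was zero)
[ -4  -6   1 ]
[  0   2   5 ]
[  4   8  -2 ]
R3 <- R3 - (-1)*R1:  [  0   2  -1 ]
R3 <- R3 - (1)*R2:  [  0   0  -6 ]
Upper-triangular form:
[ -4  -6   1 ]
[  0   2   5 ]
[  0   0  -6 ]
det(A) = (-1)^1 * (-4) * (2) * (-6) = -48  (1 row swap -> sign -1)

det(A) = -48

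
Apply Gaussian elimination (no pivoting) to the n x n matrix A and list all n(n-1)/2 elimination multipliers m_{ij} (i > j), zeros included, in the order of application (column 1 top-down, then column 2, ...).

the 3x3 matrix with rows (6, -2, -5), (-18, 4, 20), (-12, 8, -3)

Forward elimination:
R2 <- R2 - (-3)*R1:  [  0  -2   5 ]
R3 <- R3 - (-2)*R1:  [   0    4  -13 ]
R3 <- R3 - (-2)*R2:  [  0   0  -3 ]
Multipliers (in order of application): m_{21} = -3, m_{31} = -2, m_{32} = -2

multipliers: -3, -2, -2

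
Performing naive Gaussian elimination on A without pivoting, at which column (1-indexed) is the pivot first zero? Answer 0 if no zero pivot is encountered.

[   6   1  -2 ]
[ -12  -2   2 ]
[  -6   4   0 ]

first zero-pivot column = 2

Naive forward elimination:
R2 <- R2 - (-2)*R1:  [  0   0  -2 ]
R3 <- R3 - (-1)*R1:  [  0   5  -2 ]
Matrix at this point:
[ 6  1  -2 ]
[ 0  0  -2 ]
[ 0  5  -2 ]
Pivot entry (2,2) is zero but row 3 has 5 in column 2 -> naive elimination stops; a row interchange (e.g. R2 <-> R3) would be required here.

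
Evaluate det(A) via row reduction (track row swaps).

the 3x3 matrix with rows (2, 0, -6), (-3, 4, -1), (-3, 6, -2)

det(A) = 32

Forward elimination:
R2 <- R2 - (-3/2)*R1:  [   0    4  -10 ]
R3 <- R3 - (-3/2)*R1:  [   0    6  -11 ]
R3 <- R3 - (3/2)*R2:  [ 0  0  4 ]
Upper-triangular form:
[ 2  0   -6 ]
[ 0  4  -10 ]
[ 0  0    4 ]
det(A) = (-1)^0 * (2) * (4) * (4) = 32  (0 row swaps -> sign +1)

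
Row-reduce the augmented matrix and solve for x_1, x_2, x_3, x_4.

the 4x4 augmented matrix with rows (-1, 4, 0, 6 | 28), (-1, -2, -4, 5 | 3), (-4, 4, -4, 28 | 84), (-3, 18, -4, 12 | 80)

Forward elimination on [A|b]:
R2 <- R2 - (1)*R1:  [   0   -6   -4   -1  -25 ]
R3 <- R3 - (4)*R1:  [   0  -12   -4    4  -28 ]
R4 <- R4 - (3)*R1:  [  0   6  -4  -6  -4 ]
R3 <- R3 - (2)*R2:  [  0   0   4   6  22 ]
R4 <- R4 - (-1)*R2:  [   0    0   -8   -7  -29 ]
R4 <- R4 - (-2)*R3:  [  0   0   0   5  15 ]
Row echelon form:
[ -1   4   0   6  |   28 ]
[  0  -6  -4  -1  |  -25 ]
[  0   0   4   6  |   22 ]
[  0   0   0   5  |   15 ]
Back-substitution:
x_4 = (15) / 5 = 3
x_3 = (22 - (6)*(3)) / 4 = 1
x_2 = (-25 - (-4)*(1) - (-1)*(3)) / -6 = 3
x_1 = (28 - (4)*(3) - (6)*(3)) / -1 = 2

(2, 3, 1, 3)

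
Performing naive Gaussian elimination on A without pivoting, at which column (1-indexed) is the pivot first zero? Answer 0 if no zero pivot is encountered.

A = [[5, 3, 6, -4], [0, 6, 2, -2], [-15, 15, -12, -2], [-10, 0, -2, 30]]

Naive forward elimination:
R3 <- R3 - (-3)*R1:  [   0   24    6  -14 ]
R4 <- R4 - (-2)*R1:  [  0   6  10  22 ]
R3 <- R3 - (4)*R2:  [  0   0  -2  -6 ]
R4 <- R4 - (1)*R2:  [  0   0   8  24 ]
R4 <- R4 - (-4)*R3:  [ 0  0  0  0 ]
Matrix at this point:
[ 5  3   6  -4 ]
[ 0  6   2  -2 ]
[ 0  0  -2  -6 ]
[ 0  0   0   0 ]
Pivot entry (4,4) in the last row is zero and there are no rows below to swap with -> zero pivot in column 4 (A is singular).

first zero-pivot column = 4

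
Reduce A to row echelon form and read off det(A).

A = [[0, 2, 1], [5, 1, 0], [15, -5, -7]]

det(A) = 30

Forward elimination:
R1 <-> R2   (pivot in column 1 was zero)
[  5   1   0 ]
[  0   2   1 ]
[ 15  -5  -7 ]
R3 <- R3 - (3)*R1:  [  0  -8  -7 ]
R3 <- R3 - (-4)*R2:  [  0   0  -3 ]
Upper-triangular form:
[ 5  1   0 ]
[ 0  2   1 ]
[ 0  0  -3 ]
det(A) = (-1)^1 * (5) * (2) * (-3) = 30  (1 row swap -> sign -1)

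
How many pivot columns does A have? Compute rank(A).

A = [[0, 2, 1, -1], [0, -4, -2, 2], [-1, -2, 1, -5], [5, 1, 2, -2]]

Row reduction:
R1 <-> R3   (pivot in column 1 was zero)
[ -1  -2   1  -5 ]
[  0  -4  -2   2 ]
[  0   2   1  -1 ]
[  5   1   2  -2 ]
R4 <- R4 - (-5)*R1:  [   0   -9    7  -27 ]
R3 <- R3 - (-1/2)*R2:  [ 0  0  0  0 ]
R4 <- R4 - (9/4)*R2:  [     0      0   23/2  -63/2 ]
R3 <-> R4   (pivot in column 3 was zero)
[ -1  -2     1     -5 ]
[  0  -4    -2      2 ]
[  0   0  23/2  -63/2 ]
[  0   0     0      0 ]
Row echelon form:
[ -1  -2     1     -5 ]
[  0  -4    -2      2 ]
[  0   0  23/2  -63/2 ]
[  0   0     0      0 ]
Nonzero rows / pivot columns: 3

rank(A) = 3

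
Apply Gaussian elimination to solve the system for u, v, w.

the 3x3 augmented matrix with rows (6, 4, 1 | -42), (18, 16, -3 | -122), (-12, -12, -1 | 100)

Forward elimination on [A|b]:
R2 <- R2 - (3)*R1:  [  0   4  -6   4 ]
R3 <- R3 - (-2)*R1:  [  0  -4   1  16 ]
R3 <- R3 - (-1)*R2:  [  0   0  -5  20 ]
Row echelon form:
[ 6  4   1  |  -42 ]
[ 0  4  -6  |    4 ]
[ 0  0  -5  |   20 ]
Back-substitution:
w = (20) / -5 = -4
v = (4 - (-6)*(-4)) / 4 = -5
u = (-42 - (4)*(-5) - (1)*(-4)) / 6 = -3

(-3, -5, -4)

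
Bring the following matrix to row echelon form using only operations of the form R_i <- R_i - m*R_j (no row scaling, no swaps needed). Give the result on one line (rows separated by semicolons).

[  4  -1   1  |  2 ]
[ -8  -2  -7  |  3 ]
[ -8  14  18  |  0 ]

REF = [4 -1 1 2; 0 -4 -5 7; 0 0 5 25]

Forward elimination:
R2 <- R2 - (-2)*R1:  [  0  -4  -5   7 ]
R3 <- R3 - (-2)*R1:  [  0  12  20   4 ]
R3 <- R3 - (-3)*R2:  [  0   0   5  25 ]
Row echelon form:
[ 4  -1   1  |   2 ]
[ 0  -4  -5  |   7 ]
[ 0   0   5  |  25 ]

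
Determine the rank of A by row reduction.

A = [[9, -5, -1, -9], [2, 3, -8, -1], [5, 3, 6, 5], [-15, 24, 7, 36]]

rank(A) = 3

Row reduction:
R2 <- R2 - (2/9)*R1:  [     0   37/9  -70/9      1 ]
R3 <- R3 - (5/9)*R1:  [    0  52/9  59/9    10 ]
R4 <- R4 - (-5/3)*R1:  [    0  47/3  16/3    21 ]
R3 <- R3 - (52/37)*R2:  [      0       0  647/37  318/37 ]
R4 <- R4 - (141/37)*R2:  [       0        0  1294/37   636/37 ]
R4 <- R4 - (2)*R3:  [ 0  0  0  0 ]
Row echelon form:
[ 9    -5      -1      -9 ]
[ 0  37/9   -70/9       1 ]
[ 0     0  647/37  318/37 ]
[ 0     0       0       0 ]
Nonzero rows / pivot columns: 3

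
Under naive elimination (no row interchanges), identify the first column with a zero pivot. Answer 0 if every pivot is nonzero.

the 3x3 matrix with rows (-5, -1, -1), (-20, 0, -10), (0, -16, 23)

Naive forward elimination:
R2 <- R2 - (4)*R1:  [  0   4  -6 ]
R3 <- R3 - (-4)*R2:  [  0   0  -1 ]
All pivots nonzero; naive elimination completes without hitting a zero pivot.

first zero-pivot column = 0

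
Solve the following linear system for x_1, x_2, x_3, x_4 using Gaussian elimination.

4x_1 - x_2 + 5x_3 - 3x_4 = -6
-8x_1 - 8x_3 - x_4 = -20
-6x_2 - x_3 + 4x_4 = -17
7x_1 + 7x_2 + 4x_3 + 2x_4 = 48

(-1, 5, 3, 4)

Forward elimination on [A|b]:
R2 <- R2 - (-2)*R1:  [   0   -2    2   -7  -32 ]
R4 <- R4 - (7/4)*R1:  [     0   35/4  -19/4   29/4  117/2 ]
R3 <- R3 - (3)*R2:  [  0   0  -7  25  79 ]
R4 <- R4 - (-35/8)*R2:  [      0       0       4  -187/8  -163/2 ]
R4 <- R4 - (-4/7)*R3:  [       0        0        0  -509/56  -509/14 ]
Row echelon form:
[ 4  -1   5       -3  |       -6 ]
[ 0  -2   2       -7  |      -32 ]
[ 0   0  -7       25  |       79 ]
[ 0   0   0  -509/56  |  -509/14 ]
Back-substitution:
x_4 = (-509/14) / (-509/56) = 4
x_3 = (79 - (25)*(4)) / -7 = 3
x_2 = (-32 - (2)*(3) - (-7)*(4)) / -2 = 5
x_1 = (-6 - (-1)*(5) - (5)*(3) - (-3)*(4)) / 4 = -1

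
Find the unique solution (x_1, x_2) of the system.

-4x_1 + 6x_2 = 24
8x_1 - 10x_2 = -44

Forward elimination on [A|b]:
R2 <- R2 - (-2)*R1:  [ 0  2  4 ]
Row echelon form:
[ -4  6  |  24 ]
[  0  2  |   4 ]
Back-substitution:
x_2 = (4) / 2 = 2
x_1 = (24 - (6)*(2)) / -4 = -3

(-3, 2)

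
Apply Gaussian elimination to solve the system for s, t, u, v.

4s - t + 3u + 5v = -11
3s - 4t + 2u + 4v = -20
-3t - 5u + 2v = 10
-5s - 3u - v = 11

Forward elimination on [A|b]:
R2 <- R2 - (3/4)*R1:  [     0  -13/4   -1/4    1/4  -47/4 ]
R4 <- R4 - (-5/4)*R1:  [     0   -5/4    3/4   21/4  -11/4 ]
R3 <- R3 - (12/13)*R2:  [      0       0  -62/13   23/13  271/13 ]
R4 <- R4 - (5/13)*R2:  [     0      0  11/13  67/13  23/13 ]
R4 <- R4 - (-11/62)*R3:  [      0       0       0  339/62  339/62 ]
Row echelon form:
[ 4     -1       3       5  |     -11 ]
[ 0  -13/4    -1/4     1/4  |   -47/4 ]
[ 0      0  -62/13   23/13  |  271/13 ]
[ 0      0       0  339/62  |  339/62 ]
Back-substitution:
v = (339/62) / (339/62) = 1
u = (271/13 - (23/13)*(1)) / (-62/13) = -4
t = (-47/4 - (-1/4)*(-4) - (1/4)*(1)) / (-13/4) = 4
s = (-11 - (-1)*(4) - (3)*(-4) - (5)*(1)) / 4 = 0

(0, 4, -4, 1)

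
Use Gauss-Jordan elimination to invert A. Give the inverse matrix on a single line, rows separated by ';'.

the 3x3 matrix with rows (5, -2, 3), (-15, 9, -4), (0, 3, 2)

Gauss-Jordan on [A | I]:
R1 <- (1/5)*R1:  [    1  -2/5   3/5  |   1/5     0     0 ]
R2 <- R2 - (-15)*R1:  [ 0  3  5  |  3  1  0 ]
R2 <- (1/3)*R2:  [   0    1  5/3  |    1  1/3    0 ]
R1 <- R1 - (-2/5)*R2:  [     1      0  19/15  |    3/5   2/15      0 ]
R3 <- R3 - (3)*R2:  [  0   0  -3  |  -3  -1   1 ]
R3 <- (1/-3)*R3:  [    0     0     1  |     1   1/3  -1/3 ]
R1 <- R1 - (19/15)*R3:  [      1       0       0  |    -2/3  -13/45   19/45 ]
R2 <- R2 - (5/3)*R3:  [    0     1     0  |  -2/3  -2/9   5/9 ]
Right block of [I | A^{-1}] is the inverse:
[ -2/3  -13/45  19/45 ]
[ -2/3    -2/9    5/9 ]
[    1     1/3   -1/3 ]

inverse = [-2/3 -13/45 19/45; -2/3 -2/9 5/9; 1 1/3 -1/3]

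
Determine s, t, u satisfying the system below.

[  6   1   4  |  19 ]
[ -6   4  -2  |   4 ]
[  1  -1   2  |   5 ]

Forward elimination on [A|b]:
R2 <- R2 - (-1)*R1:  [  0   5   2  23 ]
R3 <- R3 - (1/6)*R1:  [    0  -7/6   4/3  11/6 ]
R3 <- R3 - (-7/30)*R2:  [    0     0   9/5  36/5 ]
Row echelon form:
[ 6  1    4  |    19 ]
[ 0  5    2  |    23 ]
[ 0  0  9/5  |  36/5 ]
Back-substitution:
u = (36/5) / (9/5) = 4
t = (23 - (2)*(4)) / 5 = 3
s = (19 - (1)*(3) - (4)*(4)) / 6 = 0

(0, 3, 4)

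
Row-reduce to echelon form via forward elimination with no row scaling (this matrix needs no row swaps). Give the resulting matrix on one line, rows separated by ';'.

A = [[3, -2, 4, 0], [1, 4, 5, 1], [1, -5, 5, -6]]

REF = [3 -2 4 0; 0 14/3 11/3 1; 0 0 99/14 -71/14]

Forward elimination:
R2 <- R2 - (1/3)*R1:  [    0  14/3  11/3     1 ]
R3 <- R3 - (1/3)*R1:  [     0  -13/3   11/3     -6 ]
R3 <- R3 - (-13/14)*R2:  [      0       0   99/14  -71/14 ]
Row echelon form:
[ 3    -2      4       0 ]
[ 0  14/3   11/3       1 ]
[ 0     0  99/14  -71/14 ]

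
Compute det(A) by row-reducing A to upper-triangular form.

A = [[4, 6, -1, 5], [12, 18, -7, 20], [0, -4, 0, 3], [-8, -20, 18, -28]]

Forward elimination:
R2 <- R2 - (3)*R1:  [  0   0  -4   5 ]
R4 <- R4 - (-2)*R1:  [   0   -8   16  -18 ]
R2 <-> R3   (pivot in column 2 was zero)
[ 4   6  -1    5 ]
[ 0  -4   0    3 ]
[ 0   0  -4    5 ]
[ 0  -8  16  -18 ]
R4 <- R4 - (2)*R2:  [   0    0   16  -24 ]
R4 <- R4 - (-4)*R3:  [  0   0   0  -4 ]
Upper-triangular form:
[ 4   6  -1   5 ]
[ 0  -4   0   3 ]
[ 0   0  -4   5 ]
[ 0   0   0  -4 ]
det(A) = (-1)^1 * (4) * (-4) * (-4) * (-4) = 256  (1 row swap -> sign -1)

det(A) = 256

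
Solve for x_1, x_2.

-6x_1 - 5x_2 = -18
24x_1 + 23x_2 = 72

Forward elimination on [A|b]:
R2 <- R2 - (-4)*R1:  [ 0  3  0 ]
Row echelon form:
[ -6  -5  |  -18 ]
[  0   3  |    0 ]
Back-substitution:
x_2 = (0) / 3 = 0
x_1 = (-18 - (-5)*(0)) / -6 = 3

(3, 0)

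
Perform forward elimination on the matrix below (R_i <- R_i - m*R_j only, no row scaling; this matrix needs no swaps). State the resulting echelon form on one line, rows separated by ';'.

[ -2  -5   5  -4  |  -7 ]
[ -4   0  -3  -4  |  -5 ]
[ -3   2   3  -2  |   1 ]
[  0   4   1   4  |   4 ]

REF = [-2 -5 5 -4 -7; 0 10 -13 4 9; 0 0 157/20 1/5 59/20; 0 0 0 352/157 -303/157]

Forward elimination:
R2 <- R2 - (2)*R1:  [   0   10  -13    4    9 ]
R3 <- R3 - (3/2)*R1:  [    0  19/2  -9/2     4  23/2 ]
R3 <- R3 - (19/20)*R2:  [      0       0  157/20     1/5   59/20 ]
R4 <- R4 - (2/5)*R2:  [    0     0  31/5  12/5   2/5 ]
R4 <- R4 - (124/157)*R3:  [        0         0         0   352/157  -303/157 ]
Row echelon form:
[ -2  -5       5       -4  |        -7 ]
[  0  10     -13        4  |         9 ]
[  0   0  157/20      1/5  |     59/20 ]
[  0   0       0  352/157  |  -303/157 ]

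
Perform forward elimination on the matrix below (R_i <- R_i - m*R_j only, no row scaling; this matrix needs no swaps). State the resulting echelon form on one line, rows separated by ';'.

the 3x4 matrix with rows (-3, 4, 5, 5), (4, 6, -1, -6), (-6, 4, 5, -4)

REF = [-3 4 5 5; 0 34/3 17/3 2/3; 0 0 -3 -234/17]

Forward elimination:
R2 <- R2 - (-4/3)*R1:  [    0  34/3  17/3   2/3 ]
R3 <- R3 - (2)*R1:  [   0   -4   -5  -14 ]
R3 <- R3 - (-6/17)*R2:  [       0        0       -3  -234/17 ]
Row echelon form:
[ -3     4     5        5 ]
[  0  34/3  17/3      2/3 ]
[  0     0    -3  -234/17 ]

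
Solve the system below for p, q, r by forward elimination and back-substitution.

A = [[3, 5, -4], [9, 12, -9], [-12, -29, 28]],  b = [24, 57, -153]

Forward elimination on [A|b]:
R2 <- R2 - (3)*R1:  [   0   -3    3  -15 ]
R3 <- R3 - (-4)*R1:  [   0   -9   12  -57 ]
R3 <- R3 - (3)*R2:  [   0    0    3  -12 ]
Row echelon form:
[ 3   5  -4  |   24 ]
[ 0  -3   3  |  -15 ]
[ 0   0   3  |  -12 ]
Back-substitution:
r = (-12) / 3 = -4
q = (-15 - (3)*(-4)) / -3 = 1
p = (24 - (5)*(1) - (-4)*(-4)) / 3 = 1

(1, 1, -4)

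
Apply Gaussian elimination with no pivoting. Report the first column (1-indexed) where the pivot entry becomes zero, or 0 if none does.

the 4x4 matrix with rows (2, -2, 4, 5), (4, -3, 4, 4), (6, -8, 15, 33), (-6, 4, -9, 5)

first zero-pivot column = 0

Naive forward elimination:
R2 <- R2 - (2)*R1:  [  0   1  -4  -6 ]
R3 <- R3 - (3)*R1:  [  0  -2   3  18 ]
R4 <- R4 - (-3)*R1:  [  0  -2   3  20 ]
R3 <- R3 - (-2)*R2:  [  0   0  -5   6 ]
R4 <- R4 - (-2)*R2:  [  0   0  -5   8 ]
R4 <- R4 - (1)*R3:  [ 0  0  0  2 ]
All pivots nonzero; naive elimination completes without hitting a zero pivot.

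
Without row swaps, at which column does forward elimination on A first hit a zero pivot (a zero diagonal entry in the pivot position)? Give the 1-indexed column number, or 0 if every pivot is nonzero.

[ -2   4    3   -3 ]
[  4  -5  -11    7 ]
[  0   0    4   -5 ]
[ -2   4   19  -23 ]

Naive forward elimination:
R2 <- R2 - (-2)*R1:  [  0   3  -5   1 ]
R4 <- R4 - (1)*R1:  [   0    0   16  -20 ]
R4 <- R4 - (4)*R3:  [ 0  0  0  0 ]
Matrix at this point:
[ -2  4   3  -3 ]
[  0  3  -5   1 ]
[  0  0   4  -5 ]
[  0  0   0   0 ]
Pivot entry (4,4) in the last row is zero and there are no rows below to swap with -> zero pivot in column 4 (A is singular).

first zero-pivot column = 4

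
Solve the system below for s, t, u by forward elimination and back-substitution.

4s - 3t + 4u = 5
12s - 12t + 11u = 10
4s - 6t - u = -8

(0, 1, 2)

Forward elimination on [A|b]:
R2 <- R2 - (3)*R1:  [  0  -3  -1  -5 ]
R3 <- R3 - (1)*R1:  [   0   -3   -5  -13 ]
R3 <- R3 - (1)*R2:  [  0   0  -4  -8 ]
Row echelon form:
[ 4  -3   4  |   5 ]
[ 0  -3  -1  |  -5 ]
[ 0   0  -4  |  -8 ]
Back-substitution:
u = (-8) / -4 = 2
t = (-5 - (-1)*(2)) / -3 = 1
s = (5 - (-3)*(1) - (4)*(2)) / 4 = 0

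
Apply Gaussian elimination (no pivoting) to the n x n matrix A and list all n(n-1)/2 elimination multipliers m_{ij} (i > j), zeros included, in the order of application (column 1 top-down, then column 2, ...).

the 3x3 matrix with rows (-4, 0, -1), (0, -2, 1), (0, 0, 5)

multipliers: 0, 0, 0

Forward elimination:
R2: entry in column 1 is already 0 -> m_{21} = 0 (no row operation needed)
R3: entry in column 1 is already 0 -> m_{31} = 0 (no row operation needed)
R3: entry in column 2 is already 0 -> m_{32} = 0 (no row operation needed)
Multipliers (in order of application): m_{21} = 0, m_{31} = 0, m_{32} = 0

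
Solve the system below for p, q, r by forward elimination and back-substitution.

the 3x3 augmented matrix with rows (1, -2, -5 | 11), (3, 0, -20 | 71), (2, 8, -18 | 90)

(-3, 3, -4)

Forward elimination on [A|b]:
R2 <- R2 - (3)*R1:  [  0   6  -5  38 ]
R3 <- R3 - (2)*R1:  [  0  12  -8  68 ]
R3 <- R3 - (2)*R2:  [  0   0   2  -8 ]
Row echelon form:
[ 1  -2  -5  |  11 ]
[ 0   6  -5  |  38 ]
[ 0   0   2  |  -8 ]
Back-substitution:
r = (-8) / 2 = -4
q = (38 - (-5)*(-4)) / 6 = 3
p = (11 - (-2)*(3) - (-5)*(-4)) / 1 = -3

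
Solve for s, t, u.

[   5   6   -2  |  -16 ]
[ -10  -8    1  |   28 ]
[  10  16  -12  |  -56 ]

Forward elimination on [A|b]:
R2 <- R2 - (-2)*R1:  [  0   4  -3  -4 ]
R3 <- R3 - (2)*R1:  [   0    4   -8  -24 ]
R3 <- R3 - (1)*R2:  [   0    0   -5  -20 ]
Row echelon form:
[ 5  6  -2  |  -16 ]
[ 0  4  -3  |   -4 ]
[ 0  0  -5  |  -20 ]
Back-substitution:
u = (-20) / -5 = 4
t = (-4 - (-3)*(4)) / 4 = 2
s = (-16 - (6)*(2) - (-2)*(4)) / 5 = -4

(-4, 2, 4)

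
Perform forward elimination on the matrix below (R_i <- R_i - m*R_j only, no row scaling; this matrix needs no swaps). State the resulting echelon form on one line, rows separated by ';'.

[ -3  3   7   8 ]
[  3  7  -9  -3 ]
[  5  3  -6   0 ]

REF = [-3 3 7 8; 0 10 -2 5; 0 0 109/15 28/3]

Forward elimination:
R2 <- R2 - (-1)*R1:  [  0  10  -2   5 ]
R3 <- R3 - (-5/3)*R1:  [    0     8  17/3  40/3 ]
R3 <- R3 - (4/5)*R2:  [      0       0  109/15    28/3 ]
Row echelon form:
[ -3   3       7     8 ]
[  0  10      -2     5 ]
[  0   0  109/15  28/3 ]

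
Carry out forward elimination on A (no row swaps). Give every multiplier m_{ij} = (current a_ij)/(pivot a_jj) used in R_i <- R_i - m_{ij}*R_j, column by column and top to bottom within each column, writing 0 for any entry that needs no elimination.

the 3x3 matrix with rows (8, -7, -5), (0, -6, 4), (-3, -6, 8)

multipliers: 0, -3/8, 23/16

Forward elimination:
R2: entry in column 1 is already 0 -> m_{21} = 0 (no row operation needed)
R3 <- R3 - (-3/8)*R1:  [     0  -69/8   49/8 ]
R3 <- R3 - (23/16)*R2:  [   0    0  3/8 ]
Multipliers (in order of application): m_{21} = 0, m_{31} = -3/8, m_{32} = 23/16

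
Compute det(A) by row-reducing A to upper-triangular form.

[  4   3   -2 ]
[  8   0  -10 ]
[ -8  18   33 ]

det(A) = -120

Forward elimination:
R2 <- R2 - (2)*R1:  [  0  -6  -6 ]
R3 <- R3 - (-2)*R1:  [  0  24  29 ]
R3 <- R3 - (-4)*R2:  [ 0  0  5 ]
Upper-triangular form:
[ 4   3  -2 ]
[ 0  -6  -6 ]
[ 0   0   5 ]
det(A) = (-1)^0 * (4) * (-6) * (5) = -120  (0 row swaps -> sign +1)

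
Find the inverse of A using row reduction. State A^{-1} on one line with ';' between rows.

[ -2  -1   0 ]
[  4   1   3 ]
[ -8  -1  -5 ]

inverse = [-1/4 -5/8 -3/8; -1/2 5/4 3/4; 1/2 3/4 1/4]

Gauss-Jordan on [A | I]:
R1 <- (1/-2)*R1:  [    1   1/2     0  |  -1/2     0     0 ]
R2 <- R2 - (4)*R1:  [  0  -1   3  |   2   1   0 ]
R3 <- R3 - (-8)*R1:  [  0   3  -5  |  -4   0   1 ]
R2 <- (1/-1)*R2:  [  0   1  -3  |  -2  -1   0 ]
R1 <- R1 - (1/2)*R2:  [   1    0  3/2  |  1/2  1/2    0 ]
R3 <- R3 - (3)*R2:  [ 0  0  4  |  2  3  1 ]
R3 <- (1/4)*R3:  [   0    0    1  |  1/2  3/4  1/4 ]
R1 <- R1 - (3/2)*R3:  [    1     0     0  |  -1/4  -5/8  -3/8 ]
R2 <- R2 - (-3)*R3:  [    0     1     0  |  -1/2   5/4   3/4 ]
Right block of [I | A^{-1}] is the inverse:
[ -1/4  -5/8  -3/8 ]
[ -1/2   5/4   3/4 ]
[  1/2   3/4   1/4 ]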